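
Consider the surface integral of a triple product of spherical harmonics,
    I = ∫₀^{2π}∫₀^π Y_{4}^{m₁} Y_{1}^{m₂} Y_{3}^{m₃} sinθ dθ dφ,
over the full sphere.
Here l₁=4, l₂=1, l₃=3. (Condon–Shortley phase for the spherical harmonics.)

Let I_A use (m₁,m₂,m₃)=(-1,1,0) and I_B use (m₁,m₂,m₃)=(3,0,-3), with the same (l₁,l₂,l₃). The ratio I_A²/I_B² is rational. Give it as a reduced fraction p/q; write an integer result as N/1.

l's match ⇒ only the (l;m) 3-j factors differ between A and B.
A: triangle coeff Δ(4,1,3) = 1/252; Σ_t [2,2]: t=2:+1/72 = 1/72; (3j)²=5/126 [(4 1 3; -1 1 0)], sign=-1
B: triangle coeff Δ(4,1,3) = 1/252; Σ_t [1,1]: t=1:−1/720 = -1/720; (3j)²=1/36 [(4 1 3; 3 0 -3)], sign=-1
I_A²/I_B² = (5/126)/(1/36) = 10/7

10/7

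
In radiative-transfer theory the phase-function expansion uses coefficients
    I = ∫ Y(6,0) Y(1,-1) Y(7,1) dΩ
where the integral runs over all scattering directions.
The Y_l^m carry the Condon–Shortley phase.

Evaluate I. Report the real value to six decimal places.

m-sum 0 ✓  L=14 even ✓  5≤7≤7 ✓
Π(2lᵢ+1) = 13×3×15 = 585
triangle coeff Δ(6,1,7) = 1/1365
Σ_t [0,0]: t=0:+1/518400 = 1/518400
(3j)²=7/195 [(6 1 7; 0 0 0)], sign=-1
Σ_t [0,0]: t=0:+1/1036800 = 1/1036800
(3j)²=4/195 [(6 1 7; 0 -1 1)], sign=+1
⇒ 4πI² = 28/65
I = (-1)√(28/65/(4π)) = -0.18514731

-0.185147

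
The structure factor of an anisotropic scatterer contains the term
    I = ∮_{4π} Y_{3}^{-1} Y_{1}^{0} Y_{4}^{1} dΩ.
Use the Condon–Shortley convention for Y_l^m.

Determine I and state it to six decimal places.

-0.238414

m-sum 0 ✓  L=8 even ✓  2≤4≤4 ✓
Π(2lᵢ+1) = 7×3×9 = 189
triangle coeff Δ(3,1,4) = 1/252
Σ_t [0,0]: t=0:+1/36 = 1/36
(3j)²=4/63 [(3 1 4; 0 0 0)], sign=+1
Σ_t [0,0]: t=0:+1/48 = 1/48
(3j)²=5/84 [(3 1 4; -1 0 1)], sign=-1
⇒ 4πI² = 5/7
I = (-1)√(5/7/(4π)) = -0.23841361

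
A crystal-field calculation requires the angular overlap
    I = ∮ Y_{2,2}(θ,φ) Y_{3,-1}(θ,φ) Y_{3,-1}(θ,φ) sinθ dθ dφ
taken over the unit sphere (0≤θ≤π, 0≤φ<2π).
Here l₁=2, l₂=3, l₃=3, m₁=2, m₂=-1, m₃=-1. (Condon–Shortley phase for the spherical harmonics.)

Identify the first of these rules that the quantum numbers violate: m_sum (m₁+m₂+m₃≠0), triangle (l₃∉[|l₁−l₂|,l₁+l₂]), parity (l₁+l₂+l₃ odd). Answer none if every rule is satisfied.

none

Σmᵢ = 0  ✓
l₃∈[|l₁−l₂|,l₁+l₂]=[1,5], have l₃=3  ✓
Σlᵢ = 8 ⇒ even  ✓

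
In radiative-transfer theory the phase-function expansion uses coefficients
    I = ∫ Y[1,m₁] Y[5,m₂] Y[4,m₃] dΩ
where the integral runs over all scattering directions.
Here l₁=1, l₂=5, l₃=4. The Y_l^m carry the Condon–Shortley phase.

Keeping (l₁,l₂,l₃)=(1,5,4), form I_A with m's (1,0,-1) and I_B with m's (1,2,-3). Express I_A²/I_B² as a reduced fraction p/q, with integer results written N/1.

10/3

Same 1,5,4: normalisation and zero-m 3j drop out of the ratio.
A: Δ: 2! 0! 8! / 11! → 1/495; sum: t=0:+1/1440 = 1/1440; 3j²(1 5 4; 1 0 -1) = Δ·Π!·Σ² = 2/99  (sign -1)
B: Δ: 2! 0! 8! / 11! → 1/495; sum: t=0:+1/10080 = 1/10080; 3j²(1 5 4; 1 2 -3) = Δ·Π!·Σ² = 1/165  (sign -1)
I_A²/I_B² = (2/99)/(1/165) = 10/3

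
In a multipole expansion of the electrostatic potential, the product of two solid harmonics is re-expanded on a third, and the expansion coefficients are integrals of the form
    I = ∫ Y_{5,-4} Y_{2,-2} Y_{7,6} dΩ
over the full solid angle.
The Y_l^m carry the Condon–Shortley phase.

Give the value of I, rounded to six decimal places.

Checks pass: Σm=0; 14 even; l₃=7∈[3,7].
(2·5+1)(2·2+1)(2·7+1) = 825
Δ: 0! 10! 4! / 15! → 1/15015
sum: t=0:+1/57600 = 1/57600
3j²(5 2 7; 0 0 0) = Δ·Π!·Σ² = 21/715  (sign -1)
sum: t=0:+1/8709120 = 1/8709120
3j²(5 2 7; -4 -2 6) = Δ·Π!·Σ² = 1/21  (sign -1)
combine: 4πI² = 825·21/715·1/21 = 15/13
take √, sign +1: I = 0.30301841

0.303018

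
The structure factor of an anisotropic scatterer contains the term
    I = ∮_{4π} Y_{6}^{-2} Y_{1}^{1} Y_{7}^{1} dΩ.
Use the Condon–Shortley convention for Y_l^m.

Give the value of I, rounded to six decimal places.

Rules hold: Σm=0, L=14 even, 5≤7≤7.
N = 13·3·15 = 585
Δ = 0!·12!·2!/15! = 1/1365
Racah Σ t=0..0: t=0:+1/518400 = 1/518400
⇒ 3j(6 1 7; 0 0 0)² = 7/195, sgn -1
Racah Σ t=0..0: t=0:+1/1935360 = 1/1935360
⇒ 3j(6 1 7; -2 1 1)² = 1/91, sgn +1
4πI² = N·(3j₀)²·(3jₘ)² = 3/13
I = -1·√(0.230769/4π) = -0.13551395

-0.135514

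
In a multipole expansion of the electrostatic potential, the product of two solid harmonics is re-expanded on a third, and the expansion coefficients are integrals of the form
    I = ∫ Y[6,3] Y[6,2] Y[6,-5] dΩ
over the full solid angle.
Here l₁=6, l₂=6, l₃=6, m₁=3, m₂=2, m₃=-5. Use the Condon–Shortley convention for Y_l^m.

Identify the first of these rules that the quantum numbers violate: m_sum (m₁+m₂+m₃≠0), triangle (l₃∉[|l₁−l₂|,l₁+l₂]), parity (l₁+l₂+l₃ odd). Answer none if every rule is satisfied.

m₁+m₂+m₃ = 3 + 2 − 5 = 0  ✓
triangle: |6−6|=0 ≤ l₃=6 ≤ 6+6=12  ✓
parity: l₁+l₂+l₃ = 18 is even  ✓

none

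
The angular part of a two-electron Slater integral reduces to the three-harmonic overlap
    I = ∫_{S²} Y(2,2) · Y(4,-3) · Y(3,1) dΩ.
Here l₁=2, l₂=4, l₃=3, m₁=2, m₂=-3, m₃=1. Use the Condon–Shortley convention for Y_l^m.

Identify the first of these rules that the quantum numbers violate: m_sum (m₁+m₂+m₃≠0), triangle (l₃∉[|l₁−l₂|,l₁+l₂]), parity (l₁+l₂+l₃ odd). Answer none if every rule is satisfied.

azimuthal sum: 2 − 3 + 1 = 0  ✓
2 ≤ 3 ≤ 6 (triangle on l)  ✓
L = 2 + 4 + 3 = 9 (odd)  ✗

parity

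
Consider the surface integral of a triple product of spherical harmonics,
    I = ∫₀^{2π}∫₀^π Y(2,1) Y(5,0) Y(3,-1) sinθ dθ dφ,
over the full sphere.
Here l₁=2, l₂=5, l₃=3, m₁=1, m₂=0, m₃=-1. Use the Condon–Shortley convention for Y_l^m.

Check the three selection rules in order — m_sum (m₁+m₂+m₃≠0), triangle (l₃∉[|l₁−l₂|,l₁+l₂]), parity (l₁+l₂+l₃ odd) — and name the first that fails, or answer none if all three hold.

azimuthal sum: 1 + 0 − 1 = 0  ✓
3 ≤ 3 ≤ 7 (triangle on l)  ✓
L = 2 + 5 + 3 = 10 (even)  ✓

none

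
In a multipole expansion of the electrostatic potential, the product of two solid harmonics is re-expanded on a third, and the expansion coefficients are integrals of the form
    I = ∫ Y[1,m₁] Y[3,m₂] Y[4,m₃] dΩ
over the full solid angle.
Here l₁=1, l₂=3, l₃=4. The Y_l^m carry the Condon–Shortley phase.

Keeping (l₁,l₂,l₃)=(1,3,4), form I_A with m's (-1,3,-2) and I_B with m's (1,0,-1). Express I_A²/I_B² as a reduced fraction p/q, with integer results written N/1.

l's match ⇒ only the (l;m) 3-j factors differ between A and B.
A: triangle coeff Δ(1,3,4) = 1/252; Σ_t [0,0]: t=0:+1/1440 = 1/1440; (3j)²=1/252 [(1 3 4; -1 3 -2)], sign=+1
B: triangle coeff Δ(1,3,4) = 1/252; Σ_t [0,0]: t=0:+1/72 = 1/72; (3j)²=5/126 [(1 3 4; 1 0 -1)], sign=-1
I_A²/I_B² = (1/252)/(5/126) = 1/10

1/10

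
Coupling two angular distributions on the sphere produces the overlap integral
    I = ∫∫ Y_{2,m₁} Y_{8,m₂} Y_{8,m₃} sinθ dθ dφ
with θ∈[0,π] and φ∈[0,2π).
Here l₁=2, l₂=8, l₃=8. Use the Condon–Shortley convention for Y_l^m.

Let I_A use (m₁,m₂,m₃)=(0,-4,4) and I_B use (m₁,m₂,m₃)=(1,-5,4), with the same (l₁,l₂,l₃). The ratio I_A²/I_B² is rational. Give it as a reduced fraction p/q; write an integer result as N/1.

32/351

Same 2,8,8: normalisation and zero-m 3j drop out of the ratio.
A: Δ: 2! 2! 14! / 19! → 1/348840; sum: t=0:+1/348364800 t=1:−1/239500800 t=2:+1/3832012800 = -1/958003200; 3j²(2 8 8; 0 -4 4) = Δ·Π!·Σ² = 8/4845  (sign -1)
B: Δ: 2! 2! 14! / 19! → 1/348840; sum: t=0:+1/479001600 t=1:−1/1916006400 = 1/638668800; 3j²(2 8 8; 1 -5 4) = Δ·Π!·Σ² = 117/6460  (sign +1)
I_A²/I_B² = (8/4845)/(117/6460) = 32/351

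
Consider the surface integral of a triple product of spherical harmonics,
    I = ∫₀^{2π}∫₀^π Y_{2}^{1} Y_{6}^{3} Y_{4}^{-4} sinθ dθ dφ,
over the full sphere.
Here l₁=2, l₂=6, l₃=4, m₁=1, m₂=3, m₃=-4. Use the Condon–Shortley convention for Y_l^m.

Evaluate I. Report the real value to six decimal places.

Rules hold: Σm=0, L=12 even, 4≤4≤8.
N = 5·13·9 = 585
Δ = 4!·0!·8!/13! = 1/6435
Racah Σ t=2..2: t=2:+1/2304 = 1/2304
⇒ 3j(2 6 4; 0 0 0)² = 5/143, sgn +1
Racah Σ t=1..1: t=1:−1/241920 = -1/241920
⇒ 3j(2 6 4; 1 3 -4)² = 1/715, sgn -1
4πI² = N·(3j₀)²·(3jₘ)² = 45/1573
I = -1·√(0.0286078/4π) = -0.04771303

-0.047713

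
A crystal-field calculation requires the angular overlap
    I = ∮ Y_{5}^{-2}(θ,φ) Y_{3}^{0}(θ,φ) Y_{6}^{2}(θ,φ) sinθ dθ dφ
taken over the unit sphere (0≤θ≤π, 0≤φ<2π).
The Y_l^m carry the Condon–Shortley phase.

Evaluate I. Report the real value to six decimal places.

0.058844

Checks pass: Σm=0; 14 even; l₃=6∈[2,8].
(2·5+1)(2·3+1)(2·6+1) = 1001
Δ: 2! 8! 4! / 15! → 1/675675
sum: t=0:+1/8640 t=1:−1/2304 t=2:+1/8640 = -7/34560
3j²(5 3 6; 0 0 0) = Δ·Π!·Σ² = 7/429  (sign -1)
sum: t=0:+1/60480 t=1:−1/5760 t=2:+1/8640 = -1/24192
3j²(5 3 6; -2 0 2) = Δ·Π!·Σ² = 8/3003  (sign -1)
combine: 4πI² = 1001·7/429·8/3003 = 56/1287
take √, sign +1: I = 0.05884368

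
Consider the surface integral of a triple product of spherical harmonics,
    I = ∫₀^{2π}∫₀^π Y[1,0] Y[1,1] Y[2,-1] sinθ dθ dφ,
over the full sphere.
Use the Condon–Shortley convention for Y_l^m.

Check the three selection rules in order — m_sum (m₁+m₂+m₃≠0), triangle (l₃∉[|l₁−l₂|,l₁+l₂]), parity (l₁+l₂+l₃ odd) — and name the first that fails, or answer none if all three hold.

m₁+m₂+m₃ = 0 + 1 − 1 = 0  ✓
triangle: |1−1|=0 ≤ l₃=2 ≤ 1+1=2  ✓
parity: l₁+l₂+l₃ = 4 is even  ✓

none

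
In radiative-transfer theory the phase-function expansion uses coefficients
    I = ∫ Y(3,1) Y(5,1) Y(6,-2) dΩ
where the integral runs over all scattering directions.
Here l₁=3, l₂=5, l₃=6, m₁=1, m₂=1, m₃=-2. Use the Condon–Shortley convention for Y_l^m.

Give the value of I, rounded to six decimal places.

Rules hold: Σm=0, L=14 even, 2≤6≤8.
N = 7·11·13 = 1001
Δ = 2!·4!·8!/15! = 1/675675
Racah Σ t=0..2: t=0:+1/8640 t=1:−1/2304 t=2:+1/8640 = -7/34560
⇒ 3j(3 5 6; 0 0 0)² = 7/429, sgn -1
Racah Σ t=0..2: t=0:+1/11520 t=1:−1/4320 t=2:+1/27648 = -1/9216
⇒ 3j(3 5 6; 1 1 -2)² = 2/143, sgn -1
4πI² = N·(3j₀)²·(3jₘ)² = 98/429
I = +1·√(0.228438/4π) = 0.13482780

0.134828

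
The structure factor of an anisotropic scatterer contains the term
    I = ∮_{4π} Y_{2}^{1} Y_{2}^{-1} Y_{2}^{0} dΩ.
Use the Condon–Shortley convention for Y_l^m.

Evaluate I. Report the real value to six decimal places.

m-sum 0 ✓  L=6 even ✓  0≤2≤4 ✓
Π(2lᵢ+1) = 5×5×5 = 125
triangle coeff Δ(2,2,2) = 1/630
Σ_t [0,2]: t=0:+1/8 t=1:−1/1 t=2:+1/8 = -3/4
(3j)²=2/35 [(2 2 2; 0 0 0)], sign=-1
Σ_t [0,1]: t=0:+1/2 t=1:−1/4 = 1/4
(3j)²=1/70 [(2 2 2; 1 -1 0)], sign=+1
⇒ 4πI² = 5/49
I = (-1)√(5/49/(4π)) = -0.09011188

-0.090112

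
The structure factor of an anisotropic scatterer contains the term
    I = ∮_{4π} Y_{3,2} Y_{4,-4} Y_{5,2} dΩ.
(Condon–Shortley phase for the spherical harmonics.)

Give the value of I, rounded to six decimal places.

Checks pass: Σm=0; 12 even; l₃=5∈[1,7].
(2·3+1)(2·4+1)(2·5+1) = 693
Δ: 2! 4! 6! / 13! → 1/180180
sum: t=0:+1/576 t=1:−1/144 t=2:+1/576 = -1/288
3j²(3 4 5; 0 0 0) = Δ·Π!·Σ² = 20/1001  (sign +1)
sum: t=0:+1/8640 = 1/8640
3j²(3 4 5; 2 -4 2) = Δ·Π!·Σ² = 14/1287  (sign -1)
combine: 4πI² = 693·20/1001·14/1287 = 280/1859
take √, sign -1: I = -0.10947990

-0.109480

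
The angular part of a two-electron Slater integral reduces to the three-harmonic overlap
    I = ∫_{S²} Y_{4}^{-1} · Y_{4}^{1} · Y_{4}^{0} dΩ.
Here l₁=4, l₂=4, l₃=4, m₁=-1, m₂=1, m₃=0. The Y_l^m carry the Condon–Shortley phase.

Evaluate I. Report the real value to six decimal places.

-0.068481

Rules hold: Σm=0, L=12 even, 0≤4≤8.
N = 9·9·9 = 729
Δ = 4!·4!·4!/13! = 1/450450
Racah Σ t=0..4: t=0:+1/13824 t=1:−1/216 t=2:+1/64 t=3:−1/216 t=4:+1/13824 = 5/768
⇒ 3j(4 4 4; 0 0 0)² = 18/1001, sgn +1
Racah Σ t=1..4: t=1:−1/3456 t=2:+1/144 t=3:−1/96 t=4:+1/864 = -1/384
⇒ 3j(4 4 4; -1 1 0)² = 9/2002, sgn -1
4πI² = N·(3j₀)²·(3jₘ)² = 59049/1002001
I = -1·√(0.0589311/4π) = -0.06848055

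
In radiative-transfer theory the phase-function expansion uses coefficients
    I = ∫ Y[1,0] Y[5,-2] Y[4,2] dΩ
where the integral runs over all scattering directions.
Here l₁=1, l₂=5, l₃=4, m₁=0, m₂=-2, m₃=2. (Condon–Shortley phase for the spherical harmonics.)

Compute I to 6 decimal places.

Checks pass: Σm=0; 10 even; l₃=4∈[4,6].
(2·1+1)(2·5+1)(2·4+1) = 297
Δ: 2! 0! 8! / 11! → 1/495
sum: t=1:−1/576 = -1/576
3j²(1 5 4; 0 0 0) = Δ·Π!·Σ² = 5/99  (sign -1)
sum: t=1:−1/1440 = -1/1440
3j²(1 5 4; 0 -2 2) = Δ·Π!·Σ² = 7/165  (sign -1)
combine: 4πI² = 297·5/99·7/165 = 7/11
take √, sign +1: I = 0.22503380

0.225034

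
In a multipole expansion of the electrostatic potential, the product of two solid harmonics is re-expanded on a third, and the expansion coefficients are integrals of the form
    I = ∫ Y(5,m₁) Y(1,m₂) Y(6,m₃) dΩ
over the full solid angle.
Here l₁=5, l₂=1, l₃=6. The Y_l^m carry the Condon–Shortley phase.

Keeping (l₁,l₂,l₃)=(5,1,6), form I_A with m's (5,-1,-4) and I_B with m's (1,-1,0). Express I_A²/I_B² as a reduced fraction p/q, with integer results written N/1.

Same 5,1,6: normalisation and zero-m 3j drop out of the ratio.
A: Δ: 0! 10! 2! / 13! → 1/858; sum: t=0:+1/7257600 = 1/7257600; 3j²(5 1 6; 5 -1 -4) = Δ·Π!·Σ² = 1/858  (sign +1)
B: Δ: 0! 10! 2! / 13! → 1/858; sum: t=0:+1/34560 = 1/34560; 3j²(5 1 6; 1 -1 0) = Δ·Π!·Σ² = 5/286  (sign +1)
I_A²/I_B² = (1/858)/(5/286) = 1/15

1/15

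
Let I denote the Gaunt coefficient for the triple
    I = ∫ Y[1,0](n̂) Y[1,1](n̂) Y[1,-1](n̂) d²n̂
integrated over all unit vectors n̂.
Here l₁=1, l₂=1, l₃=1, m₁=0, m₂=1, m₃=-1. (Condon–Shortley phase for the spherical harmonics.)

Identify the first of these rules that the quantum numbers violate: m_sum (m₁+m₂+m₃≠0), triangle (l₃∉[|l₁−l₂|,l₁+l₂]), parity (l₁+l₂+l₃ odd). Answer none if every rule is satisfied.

parity

azimuthal sum: 0 + 1 − 1 = 0  ✓
0 ≤ 1 ≤ 2 (triangle on l)  ✓
L = 1 + 1 + 1 = 3 (odd)  ✗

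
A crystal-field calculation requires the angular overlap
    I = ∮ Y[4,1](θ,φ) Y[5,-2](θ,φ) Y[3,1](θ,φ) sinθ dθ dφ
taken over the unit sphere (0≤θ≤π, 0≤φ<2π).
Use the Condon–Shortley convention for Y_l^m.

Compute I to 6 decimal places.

0.148044

Rules hold: Σm=0, L=12 even, 1≤3≤9.
N = 9·11·7 = 693
Δ = 6!·2!·4!/13! = 1/180180
Racah Σ t=2..4: t=2:+1/576 t=3:−1/144 t=4:+1/576 = -1/288
⇒ 3j(4 5 3; 0 0 0)² = 20/1001, sgn +1
Racah Σ t=1..3: t=1:−1/960 t=2:+1/288 t=3:−1/1728 = 1/540
⇒ 3j(4 5 3; 1 -2 1)² = 128/6435, sgn +1
4πI² = N·(3j₀)²·(3jₘ)² = 512/1859
I = +1·√(0.275417/4π) = 0.14804384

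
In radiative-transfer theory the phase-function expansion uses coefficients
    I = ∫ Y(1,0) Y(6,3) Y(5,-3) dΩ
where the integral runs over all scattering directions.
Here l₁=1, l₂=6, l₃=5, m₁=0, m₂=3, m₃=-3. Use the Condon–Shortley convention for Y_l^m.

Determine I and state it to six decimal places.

m-sum 0 ✓  L=12 even ✓  5≤5≤7 ✓
Π(2lᵢ+1) = 3×13×11 = 429
triangle coeff Δ(1,6,5) = 1/858
Σ_t [1,1]: t=1:−1/14400 = -1/14400
(3j)²=6/143 [(1 6 5; 0 0 0)], sign=+1
Σ_t [1,1]: t=1:−1/80640 = -1/80640
(3j)²=9/286 [(1 6 5; 0 3 -3)], sign=-1
⇒ 4πI² = 81/143
I = (-1)√(81/143/(4π)) = -0.21230956

-0.212310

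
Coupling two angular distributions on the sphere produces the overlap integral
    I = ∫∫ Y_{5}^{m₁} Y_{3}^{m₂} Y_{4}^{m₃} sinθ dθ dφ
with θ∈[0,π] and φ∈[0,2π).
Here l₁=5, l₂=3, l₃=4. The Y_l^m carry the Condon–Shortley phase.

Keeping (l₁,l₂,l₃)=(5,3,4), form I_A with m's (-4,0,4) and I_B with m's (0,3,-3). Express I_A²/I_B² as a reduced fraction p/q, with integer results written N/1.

Same 5,3,4: normalisation and zero-m 3j drop out of the ratio.
A: Δ: 4! 6! 2! / 13! → 1/180180; sum: t=3:−1/8640 = -1/8640; 3j²(5 3 4; -4 0 4) = Δ·Π!·Σ² = 28/715  (sign -1)
B: Δ: 4! 6! 2! / 13! → 1/180180; sum: t=4:+1/5760 = 1/5760; 3j²(5 3 4; 0 3 -3) = Δ·Π!·Σ² = 5/572  (sign -1)
I_A²/I_B² = (28/715)/(5/572) = 112/25

112/25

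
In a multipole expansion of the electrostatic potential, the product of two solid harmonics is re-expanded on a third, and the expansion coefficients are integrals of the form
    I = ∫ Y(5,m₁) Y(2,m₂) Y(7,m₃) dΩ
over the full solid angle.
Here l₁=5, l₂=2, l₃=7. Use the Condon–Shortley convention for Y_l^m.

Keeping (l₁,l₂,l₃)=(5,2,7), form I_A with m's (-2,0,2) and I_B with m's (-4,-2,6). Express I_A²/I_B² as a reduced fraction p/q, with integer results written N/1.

Shared (l₁,l₂,l₃)=(5,2,7): N and (l;000)² cancel in I_A²/I_B².
A: Δ = 0!·10!·4!/15! = 1/15015; Racah Σ t=0..0: t=0:+1/120960 = 1/120960; ⇒ 3j(5 2 7; -2 0 2)² = 24/1001, sgn -1
B: Δ = 0!·10!·4!/15! = 1/15015; Racah Σ t=0..0: t=0:+1/8709120 = 1/8709120; ⇒ 3j(5 2 7; -4 -2 6)² = 1/21, sgn -1
I_A²/I_B² = (24/1001)/(1/21) = 72/143

72/143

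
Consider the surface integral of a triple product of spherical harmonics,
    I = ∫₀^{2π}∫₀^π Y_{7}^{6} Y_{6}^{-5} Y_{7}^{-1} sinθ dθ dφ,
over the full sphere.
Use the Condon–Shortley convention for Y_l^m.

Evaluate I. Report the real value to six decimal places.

Rules hold: Σm=0, L=20 even, 1≤7≤13.
N = 15·13·15 = 2925
Δ = 6!·8!·6!/21! = 1/2444321880
Racah Σ t=0..6: t=0:+1/2612736000 t=1:−1/20736000 t=2:+1/1658880 t=3:−1/746496 t=4:+1/1658880 t=5:−1/20736000 t=6:+1/2612736000 = -1/4354560
⇒ 3j(7 6 7; 0 0 0)² = 1000/138567, sgn +1
Racah Σ t=0..1: t=0:+1/435456000 t=1:−1/3483648000 = 1/497664000
⇒ 3j(7 6 7; 6 -5 -1)² = 77/6460, sgn +1
4πI² = N·(3j₀)²·(3jₘ)² = 26250/104329
I = +1·√(0.251608/4π) = 0.14150025

0.141500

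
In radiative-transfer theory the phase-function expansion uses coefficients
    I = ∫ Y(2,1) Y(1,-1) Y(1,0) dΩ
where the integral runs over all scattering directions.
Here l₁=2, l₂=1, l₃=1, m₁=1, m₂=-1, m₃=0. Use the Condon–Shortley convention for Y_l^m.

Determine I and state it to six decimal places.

-0.218510

Rules hold: Σm=0, L=4 even, 1≤1≤3.
N = 5·3·3 = 45
Δ = 2!·2!·0!/5! = 1/30
Racah Σ t=1..1: t=1:−1/1 = -1/1
⇒ 3j(2 1 1; 0 0 0)² = 2/15, sgn +1
Racah Σ t=0..0: t=0:+1/2 = 1/2
⇒ 3j(2 1 1; 1 -1 0)² = 1/10, sgn -1
4πI² = N·(3j₀)²·(3jₘ)² = 3/5
I = -1·√(0.6/4π) = -0.21850969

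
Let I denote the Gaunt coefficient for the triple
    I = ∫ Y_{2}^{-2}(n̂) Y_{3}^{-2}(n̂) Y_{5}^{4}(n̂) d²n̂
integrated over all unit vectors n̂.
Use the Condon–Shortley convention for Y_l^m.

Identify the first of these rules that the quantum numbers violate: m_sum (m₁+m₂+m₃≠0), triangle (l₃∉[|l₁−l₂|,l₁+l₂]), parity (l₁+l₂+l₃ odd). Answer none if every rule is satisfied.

m₁+m₂+m₃ = -2 − 2 + 4 = 0  ✓
triangle: |2−3|=1 ≤ l₃=5 ≤ 2+3=5  ✓
parity: l₁+l₂+l₃ = 10 is even  ✓

none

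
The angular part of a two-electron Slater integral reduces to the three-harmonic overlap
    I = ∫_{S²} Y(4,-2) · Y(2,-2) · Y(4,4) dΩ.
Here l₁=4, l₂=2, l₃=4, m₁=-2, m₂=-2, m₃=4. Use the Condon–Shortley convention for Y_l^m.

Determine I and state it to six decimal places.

Checks pass: Σm=0; 10 even; l₃=4∈[2,6].
(2·4+1)(2·2+1)(2·4+1) = 405
Δ: 2! 6! 2! / 11! → 1/13860
sum: t=0:+1/192 t=1:−1/36 t=2:+1/192 = -5/288
3j²(4 2 4; 0 0 0) = Δ·Π!·Σ² = 20/693  (sign -1)
sum: t=0:+1/2880 = 1/2880
3j²(4 2 4; -2 -2 4) = Δ·Π!·Σ² = 2/165  (sign +1)
combine: 4πI² = 405·20/693·2/165 = 120/847
take √, sign -1: I = -0.10618031

-0.106180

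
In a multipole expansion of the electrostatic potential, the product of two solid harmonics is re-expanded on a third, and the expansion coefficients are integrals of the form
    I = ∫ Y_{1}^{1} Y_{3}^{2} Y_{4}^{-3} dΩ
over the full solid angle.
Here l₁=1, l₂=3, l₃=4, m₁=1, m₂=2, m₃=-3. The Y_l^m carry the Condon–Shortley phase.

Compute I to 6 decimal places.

Rules hold: Σm=0, L=8 even, 2≤4≤4.
N = 3·7·9 = 189
Δ = 0!·2!·6!/9! = 1/252
Racah Σ t=0..0: t=0:+1/36 = 1/36
⇒ 3j(1 3 4; 0 0 0)² = 4/63, sgn +1
Racah Σ t=0..0: t=0:+1/240 = 1/240
⇒ 3j(1 3 4; 1 2 -3)² = 1/12, sgn -1
4πI² = N·(3j₀)²·(3jₘ)² = 1/1
I = -1·√(1/4π) = -0.28209479

-0.282095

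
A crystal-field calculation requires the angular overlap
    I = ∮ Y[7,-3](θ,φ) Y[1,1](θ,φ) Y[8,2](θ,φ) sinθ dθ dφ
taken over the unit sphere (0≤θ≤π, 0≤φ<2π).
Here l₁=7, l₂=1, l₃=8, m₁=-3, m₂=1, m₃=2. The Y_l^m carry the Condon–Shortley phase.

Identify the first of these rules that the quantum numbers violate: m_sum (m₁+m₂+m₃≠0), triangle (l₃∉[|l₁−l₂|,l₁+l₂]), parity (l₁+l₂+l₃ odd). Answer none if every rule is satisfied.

none

m₁+m₂+m₃ = -3 + 1 + 2 = 0  ✓
triangle: |7−1|=6 ≤ l₃=8 ≤ 7+1=8  ✓
parity: l₁+l₂+l₃ = 16 is even  ✓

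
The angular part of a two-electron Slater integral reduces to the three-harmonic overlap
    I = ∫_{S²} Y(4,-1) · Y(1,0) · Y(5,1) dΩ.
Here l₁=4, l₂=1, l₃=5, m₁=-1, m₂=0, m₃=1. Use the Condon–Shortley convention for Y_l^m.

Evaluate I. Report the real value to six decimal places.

Checks pass: Σm=0; 10 even; l₃=5∈[3,5].
(2·4+1)(2·1+1)(2·5+1) = 297
Δ: 0! 8! 2! / 11! → 1/495
sum: t=0:+1/576 = 1/576
3j²(4 1 5; 0 0 0) = Δ·Π!·Σ² = 5/99  (sign -1)
sum: t=0:+1/720 = 1/720
3j²(4 1 5; -1 0 1) = Δ·Π!·Σ² = 8/165  (sign +1)
combine: 4πI² = 297·5/99·8/165 = 8/11
take √, sign -1: I = -0.24057125

-0.240571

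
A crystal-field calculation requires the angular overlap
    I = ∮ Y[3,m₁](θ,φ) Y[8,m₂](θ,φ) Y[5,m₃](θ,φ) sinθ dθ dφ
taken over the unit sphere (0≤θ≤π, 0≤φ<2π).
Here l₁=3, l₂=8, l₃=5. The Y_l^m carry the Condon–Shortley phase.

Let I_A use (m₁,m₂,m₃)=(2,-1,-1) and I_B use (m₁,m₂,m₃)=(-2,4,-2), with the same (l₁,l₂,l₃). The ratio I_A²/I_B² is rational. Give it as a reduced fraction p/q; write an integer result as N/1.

49/176

l's match ⇒ only the (l;m) 3-j factors differ between A and B.
A: triangle coeff Δ(3,8,5) = 1/136136; Σ_t [1,1]: t=1:−1/2073600 = -1/2073600; (3j)²=63/9724 [(3 8 5; 2 -1 -1)], sign=-1
B: triangle coeff Δ(3,8,5) = 1/136136; Σ_t [5,5]: t=5:−1/3628800 = -1/3628800; (3j)²=36/1547 [(3 8 5; -2 4 -2)], sign=+1
I_A²/I_B² = (63/9724)/(36/1547) = 49/176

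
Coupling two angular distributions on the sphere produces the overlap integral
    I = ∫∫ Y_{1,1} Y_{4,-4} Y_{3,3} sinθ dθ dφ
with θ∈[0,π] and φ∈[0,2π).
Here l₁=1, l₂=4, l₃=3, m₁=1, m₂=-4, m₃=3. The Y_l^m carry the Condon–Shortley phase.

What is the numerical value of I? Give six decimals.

0.325735

Rules hold: Σm=0, L=8 even, 3≤3≤5.
N = 3·9·7 = 189
Δ = 2!·0!·6!/9! = 1/252
Racah Σ t=1..1: t=1:−1/36 = -1/36
⇒ 3j(1 4 3; 0 0 0)² = 4/63, sgn +1
Racah Σ t=0..0: t=0:+1/1440 = 1/1440
⇒ 3j(1 4 3; 1 -4 3)² = 1/9, sgn +1
4πI² = N·(3j₀)²·(3jₘ)² = 4/3
I = +1·√(1.33333/4π) = 0.32573501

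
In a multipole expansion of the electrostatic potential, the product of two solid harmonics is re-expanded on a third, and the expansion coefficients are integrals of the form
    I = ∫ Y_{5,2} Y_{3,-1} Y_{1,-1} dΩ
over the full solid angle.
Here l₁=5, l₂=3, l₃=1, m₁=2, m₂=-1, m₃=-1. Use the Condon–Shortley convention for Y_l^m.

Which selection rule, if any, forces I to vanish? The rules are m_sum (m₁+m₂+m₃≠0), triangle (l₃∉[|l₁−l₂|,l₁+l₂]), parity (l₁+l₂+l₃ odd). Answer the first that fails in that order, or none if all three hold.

triangle

Σmᵢ = 0  ✓
l₃∈[|l₁−l₂|,l₁+l₂]=[2,8], have l₃=1  ✗
Σlᵢ = 9 ⇒ odd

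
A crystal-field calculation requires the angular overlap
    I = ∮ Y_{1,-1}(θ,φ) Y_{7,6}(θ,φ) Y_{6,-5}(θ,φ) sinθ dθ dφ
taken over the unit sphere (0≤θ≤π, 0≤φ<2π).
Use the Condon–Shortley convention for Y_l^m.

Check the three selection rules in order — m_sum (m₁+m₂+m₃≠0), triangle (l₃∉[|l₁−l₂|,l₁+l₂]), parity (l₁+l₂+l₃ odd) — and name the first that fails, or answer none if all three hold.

none

azimuthal sum: -1 + 6 − 5 = 0  ✓
6 ≤ 6 ≤ 8 (triangle on l)  ✓
L = 1 + 7 + 6 = 14 (even)  ✓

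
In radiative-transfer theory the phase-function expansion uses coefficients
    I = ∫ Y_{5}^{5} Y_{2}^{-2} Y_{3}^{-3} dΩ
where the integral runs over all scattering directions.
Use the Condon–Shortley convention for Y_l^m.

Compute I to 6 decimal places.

Checks pass: Σm=0; 10 even; l₃=3∈[3,7].
(2·5+1)(2·2+1)(2·3+1) = 385
Δ: 4! 6! 0! / 11! → 1/2310
sum: t=2:+1/144 = 1/144
3j²(5 2 3; 0 0 0) = Δ·Π!·Σ² = 10/231  (sign -1)
sum: t=0:+1/17280 = 1/17280
3j²(5 2 3; 5 -2 -3) = Δ·Π!·Σ² = 1/11  (sign +1)
combine: 4πI² = 385·10/231·1/11 = 50/33
take √, sign -1: I = -0.34723469

-0.347235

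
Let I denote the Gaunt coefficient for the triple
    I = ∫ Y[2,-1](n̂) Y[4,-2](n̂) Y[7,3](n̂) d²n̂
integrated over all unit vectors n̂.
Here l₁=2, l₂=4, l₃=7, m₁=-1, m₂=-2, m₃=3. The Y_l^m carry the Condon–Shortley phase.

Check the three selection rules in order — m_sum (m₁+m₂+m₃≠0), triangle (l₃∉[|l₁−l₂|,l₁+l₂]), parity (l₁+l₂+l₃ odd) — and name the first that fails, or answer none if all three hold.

Σmᵢ = 0  ✓
l₃∈[|l₁−l₂|,l₁+l₂]=[2,6], have l₃=7  ✗
Σlᵢ = 13 ⇒ odd

triangle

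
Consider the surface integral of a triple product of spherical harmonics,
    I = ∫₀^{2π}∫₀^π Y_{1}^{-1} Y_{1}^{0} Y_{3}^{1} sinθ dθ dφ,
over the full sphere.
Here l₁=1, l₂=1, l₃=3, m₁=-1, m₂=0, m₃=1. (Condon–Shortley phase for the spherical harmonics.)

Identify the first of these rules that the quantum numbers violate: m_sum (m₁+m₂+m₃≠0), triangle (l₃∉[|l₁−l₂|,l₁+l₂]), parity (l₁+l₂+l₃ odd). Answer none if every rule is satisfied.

triangle

azimuthal sum: -1 + 0 + 1 = 0  ✓
0 ≤ 3 ≤ 2 (triangle on l)  ✗
L = 1 + 1 + 3 = 5 (odd)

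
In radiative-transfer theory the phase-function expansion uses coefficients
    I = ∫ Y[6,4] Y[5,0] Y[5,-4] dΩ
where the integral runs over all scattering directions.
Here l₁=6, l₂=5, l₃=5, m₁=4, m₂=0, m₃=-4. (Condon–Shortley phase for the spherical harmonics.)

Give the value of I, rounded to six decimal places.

m-sum 0 ✓  L=16 even ✓  1≤5≤11 ✓
Π(2lᵢ+1) = 13×11×11 = 1573
triangle coeff Δ(6,5,5) = 1/28588560
Σ_t [1,5]: t=1:−1/345600 t=2:+1/13824 t=3:−1/5184 t=4:+1/13824 t=5:−1/345600 = -7/129600
(3j)²=80/7293 [(6 5 5; 0 0 0)], sign=+1
Σ_t [1,2]: t=1:−1/345600 t=2:+1/207360 = 1/518400
(3j)²=12/2431 [(6 5 5; 4 0 -4)], sign=-1
⇒ 4πI² = 320/3757
I = (-1)√(320/3757/(4π)) = -0.08232836

-0.082328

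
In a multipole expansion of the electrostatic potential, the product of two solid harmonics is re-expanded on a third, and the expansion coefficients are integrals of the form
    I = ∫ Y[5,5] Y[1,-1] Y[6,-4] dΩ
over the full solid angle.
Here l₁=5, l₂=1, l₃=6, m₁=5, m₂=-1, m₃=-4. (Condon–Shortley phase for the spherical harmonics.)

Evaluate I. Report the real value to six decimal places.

0.040859

Checks pass: Σm=0; 12 even; l₃=6∈[4,6].
(2·5+1)(2·1+1)(2·6+1) = 429
Δ: 0! 10! 2! / 13! → 1/858
sum: t=0:+1/14400 = 1/14400
3j²(5 1 6; 0 0 0) = Δ·Π!·Σ² = 6/143  (sign +1)
sum: t=0:+1/7257600 = 1/7257600
3j²(5 1 6; 5 -1 -4) = Δ·Π!·Σ² = 1/858  (sign +1)
combine: 4πI² = 429·6/143·1/858 = 3/143
take √, sign +1: I = 0.04085899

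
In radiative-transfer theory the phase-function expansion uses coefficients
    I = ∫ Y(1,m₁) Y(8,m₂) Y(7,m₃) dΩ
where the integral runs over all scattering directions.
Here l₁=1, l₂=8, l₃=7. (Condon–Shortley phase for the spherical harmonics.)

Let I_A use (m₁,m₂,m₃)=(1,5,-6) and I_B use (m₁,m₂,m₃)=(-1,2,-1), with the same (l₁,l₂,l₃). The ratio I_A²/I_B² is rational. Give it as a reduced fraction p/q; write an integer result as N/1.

1/15

Shared (l₁,l₂,l₃)=(1,8,7): N and (l;000)² cancel in I_A²/I_B².
A: Δ = 2!·0!·14!/17! = 1/2040; Racah Σ t=0..0: t=0:+1/12454041600 = 1/12454041600; ⇒ 3j(1 8 7; 1 5 -6)² = 1/680, sgn -1
B: Δ = 2!·0!·14!/17! = 1/2040; Racah Σ t=2..2: t=2:+1/58060800 = 1/58060800; ⇒ 3j(1 8 7; -1 2 -1)² = 3/136, sgn +1
I_A²/I_B² = (1/680)/(3/136) = 1/15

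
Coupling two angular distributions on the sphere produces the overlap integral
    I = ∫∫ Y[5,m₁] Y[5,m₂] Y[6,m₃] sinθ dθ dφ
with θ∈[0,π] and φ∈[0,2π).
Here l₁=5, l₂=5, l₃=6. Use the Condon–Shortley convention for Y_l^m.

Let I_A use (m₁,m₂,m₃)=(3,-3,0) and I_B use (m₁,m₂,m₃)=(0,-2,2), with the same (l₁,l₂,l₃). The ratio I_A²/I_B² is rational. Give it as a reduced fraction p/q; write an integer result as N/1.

841/200

Same 5,5,6: normalisation and zero-m 3j drop out of the ratio.
A: Δ: 4! 6! 6! / 17! → 1/28588560; sum: t=0:+1/55296 t=1:−1/86400 t=2:+1/2073600 = 29/4147200; 3j²(5 5 6; 3 -3 0) = Δ·Π!·Σ² = 841/145860  (sign +1)
B: Δ: 4! 6! 6! / 17! → 1/28588560; sum: t=0:+1/103680 t=1:−1/13824 t=2:+1/17280 t=3:−1/207360 = -1/103680; 3j²(5 5 6; 0 -2 2) = Δ·Π!·Σ² = 10/7293  (sign -1)
I_A²/I_B² = (841/145860)/(10/7293) = 841/200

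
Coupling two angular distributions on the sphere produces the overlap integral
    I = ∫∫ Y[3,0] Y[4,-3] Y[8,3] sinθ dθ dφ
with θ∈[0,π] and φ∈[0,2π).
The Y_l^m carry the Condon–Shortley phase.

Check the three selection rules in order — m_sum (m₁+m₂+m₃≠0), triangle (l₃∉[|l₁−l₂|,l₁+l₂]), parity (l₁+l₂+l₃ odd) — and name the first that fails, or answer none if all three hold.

Σmᵢ = 0  ✓
l₃∈[|l₁−l₂|,l₁+l₂]=[1,7], have l₃=8  ✗
Σlᵢ = 15 ⇒ odd

triangle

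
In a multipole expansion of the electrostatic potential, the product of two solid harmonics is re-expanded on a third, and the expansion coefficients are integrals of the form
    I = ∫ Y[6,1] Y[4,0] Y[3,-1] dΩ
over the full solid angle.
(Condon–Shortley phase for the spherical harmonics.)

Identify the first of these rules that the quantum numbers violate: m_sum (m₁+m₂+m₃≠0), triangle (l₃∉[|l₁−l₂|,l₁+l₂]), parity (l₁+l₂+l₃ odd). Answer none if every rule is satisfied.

parity

Σmᵢ = 0  ✓
l₃∈[|l₁−l₂|,l₁+l₂]=[2,10], have l₃=3  ✓
Σlᵢ = 13 ⇒ odd  ✗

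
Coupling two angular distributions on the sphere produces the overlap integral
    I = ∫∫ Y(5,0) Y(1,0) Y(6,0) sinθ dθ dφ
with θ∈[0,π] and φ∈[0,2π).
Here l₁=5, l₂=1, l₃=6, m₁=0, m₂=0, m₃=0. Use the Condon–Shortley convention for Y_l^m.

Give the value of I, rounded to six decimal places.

0.245154

m-sum 0 ✓  L=12 even ✓  4≤6≤6 ✓
Π(2lᵢ+1) = 11×3×13 = 429
triangle coeff Δ(5,1,6) = 1/858
Σ_t [0,0]: t=0:+1/14400 = 1/14400
(3j)²=6/143 [(5 1 6; 0 0 0)], sign=+1
(m-triple is (0,0,0) — same symbol as above.)
⇒ 4πI² = 108/143
I = (+1)√(108/143/(4π)) = 0.24515397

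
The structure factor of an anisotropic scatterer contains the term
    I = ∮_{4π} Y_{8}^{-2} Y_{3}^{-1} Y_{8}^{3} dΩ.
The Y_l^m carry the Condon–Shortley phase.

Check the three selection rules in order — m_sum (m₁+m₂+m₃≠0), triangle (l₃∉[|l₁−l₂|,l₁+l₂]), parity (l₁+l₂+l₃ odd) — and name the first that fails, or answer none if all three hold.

parity

Σmᵢ = 0  ✓
l₃∈[|l₁−l₂|,l₁+l₂]=[5,11], have l₃=8  ✓
Σlᵢ = 19 ⇒ odd  ✗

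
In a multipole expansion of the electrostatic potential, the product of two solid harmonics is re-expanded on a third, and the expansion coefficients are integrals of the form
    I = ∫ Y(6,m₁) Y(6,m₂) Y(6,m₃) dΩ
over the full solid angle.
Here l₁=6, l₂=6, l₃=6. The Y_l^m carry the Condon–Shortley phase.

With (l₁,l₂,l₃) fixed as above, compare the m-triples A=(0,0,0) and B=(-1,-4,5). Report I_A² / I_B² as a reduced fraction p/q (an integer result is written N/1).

Same 6,6,6: normalisation and zero-m 3j drop out of the ratio.
A: Δ: 6! 6! 6! / 19! → 1/325909584; sum: t=0:+1/373248000 t=1:−1/1728000 t=2:+1/110592 t=3:−1/46656 t=4:+1/110592 t=5:−1/1728000 t=6:+1/373248000 = -7/1555200; 3j²(6 6 6; 0 0 0) = Δ·Π!·Σ² = 400/46189  (sign -1)
B: Δ: 6! 6! 6! / 19! → 1/325909584; sum: t=1:−1/10368000 t=2:+1/4147200 = 1/6912000; 3j²(6 6 6; -1 -4 5) = Δ·Π!·Σ² = 189/16796  (sign -1)
I_A²/I_B² = (400/46189)/(189/16796) = 1600/2079

1600/2079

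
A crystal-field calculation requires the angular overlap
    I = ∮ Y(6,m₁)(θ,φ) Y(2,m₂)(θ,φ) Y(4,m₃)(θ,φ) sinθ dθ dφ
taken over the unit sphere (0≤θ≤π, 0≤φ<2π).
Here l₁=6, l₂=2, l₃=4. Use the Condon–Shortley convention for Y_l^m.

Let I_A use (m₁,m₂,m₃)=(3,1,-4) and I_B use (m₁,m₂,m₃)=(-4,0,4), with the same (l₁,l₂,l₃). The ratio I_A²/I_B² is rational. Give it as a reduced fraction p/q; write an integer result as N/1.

1/5

l's match ⇒ only the (l;m) 3-j factors differ between A and B.
A: triangle coeff Δ(6,2,4) = 1/6435; Σ_t [3,3]: t=3:−1/241920 = -1/241920; (3j)²=1/715 [(6 2 4; 3 1 -4)], sign=-1
B: triangle coeff Δ(6,2,4) = 1/6435; Σ_t [2,2]: t=2:+1/161280 = 1/161280; (3j)²=1/143 [(6 2 4; -4 0 4)], sign=+1
I_A²/I_B² = (1/715)/(1/143) = 1/5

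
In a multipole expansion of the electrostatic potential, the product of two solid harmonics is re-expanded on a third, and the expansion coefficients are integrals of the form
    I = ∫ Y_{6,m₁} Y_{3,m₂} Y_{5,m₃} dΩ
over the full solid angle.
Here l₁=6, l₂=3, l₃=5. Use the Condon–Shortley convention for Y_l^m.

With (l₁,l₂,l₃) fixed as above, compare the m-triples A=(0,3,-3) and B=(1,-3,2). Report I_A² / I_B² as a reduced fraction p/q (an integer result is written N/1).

4/7

Shared (l₁,l₂,l₃)=(6,3,5): N and (l;000)² cancel in I_A²/I_B².
A: Δ = 4!·8!·2!/15! = 1/675675; Racah Σ t=4..4: t=4:+1/69120 = 1/69120; ⇒ 3j(6 3 5; 0 3 -3)² = 4/429, sgn +1
B: Δ = 4!·8!·2!/15! = 1/675675; Racah Σ t=0..0: t=0:+1/34560 = 1/34560; ⇒ 3j(6 3 5; 1 -3 2)² = 7/429, sgn -1
I_A²/I_B² = (4/429)/(7/429) = 4/7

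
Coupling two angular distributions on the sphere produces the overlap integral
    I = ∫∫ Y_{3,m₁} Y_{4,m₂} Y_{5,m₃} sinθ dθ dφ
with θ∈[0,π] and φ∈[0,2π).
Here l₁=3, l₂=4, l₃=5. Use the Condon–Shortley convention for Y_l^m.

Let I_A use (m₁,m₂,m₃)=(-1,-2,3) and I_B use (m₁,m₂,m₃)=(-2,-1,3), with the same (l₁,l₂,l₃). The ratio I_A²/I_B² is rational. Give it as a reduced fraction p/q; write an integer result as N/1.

81/5

l's match ⇒ only the (l;m) 3-j factors differ between A and B.
A: triangle coeff Δ(3,4,5) = 1/180180; Σ_t [0,2]: t=0:+1/2304 t=1:−1/720 t=2:+1/5760 = -1/1280; (3j)²=27/1430 [(3 4 5; -1 -2 3)], sign=-1
B: triangle coeff Δ(3,4,5) = 1/180180; Σ_t [1,2]: t=1:−1/1152 t=2:+1/1440 = -1/5760; (3j)²=1/858 [(3 4 5; -2 -1 3)], sign=-1
I_A²/I_B² = (27/1430)/(1/858) = 81/5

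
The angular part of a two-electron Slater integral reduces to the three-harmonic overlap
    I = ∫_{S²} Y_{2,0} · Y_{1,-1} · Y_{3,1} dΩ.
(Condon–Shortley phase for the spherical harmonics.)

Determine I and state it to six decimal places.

m-sum 0 ✓  L=6 even ✓  1≤3≤3 ✓
Π(2lᵢ+1) = 5×3×7 = 105
triangle coeff Δ(2,1,3) = 1/105
Σ_t [0,0]: t=0:+1/4 = 1/4
(3j)²=3/35 [(2 1 3; 0 0 0)], sign=-1
Σ_t [0,0]: t=0:+1/8 = 1/8
(3j)²=2/35 [(2 1 3; 0 -1 1)], sign=+1
⇒ 4πI² = 18/35
I = (-1)√(18/35/(4π)) = -0.20230066

-0.202301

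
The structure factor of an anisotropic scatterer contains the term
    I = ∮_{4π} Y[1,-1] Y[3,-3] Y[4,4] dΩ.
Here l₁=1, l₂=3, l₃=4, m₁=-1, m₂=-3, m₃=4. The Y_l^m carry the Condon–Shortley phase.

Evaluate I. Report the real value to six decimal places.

0.325735

Checks pass: Σm=0; 8 even; l₃=4∈[2,4].
(2·1+1)(2·3+1)(2·4+1) = 189
Δ: 0! 2! 6! / 9! → 1/252
sum: t=0:+1/36 = 1/36
3j²(1 3 4; 0 0 0) = Δ·Π!·Σ² = 4/63  (sign +1)
sum: t=0:+1/1440 = 1/1440
3j²(1 3 4; -1 -3 4) = Δ·Π!·Σ² = 1/9  (sign +1)
combine: 4πI² = 189·4/63·1/9 = 4/3
take √, sign +1: I = 0.32573501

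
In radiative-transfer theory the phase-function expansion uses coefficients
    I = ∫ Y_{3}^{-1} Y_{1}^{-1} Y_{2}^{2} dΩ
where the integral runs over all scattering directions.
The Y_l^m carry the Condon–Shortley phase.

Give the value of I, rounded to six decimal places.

-0.082589

Checks pass: Σm=0; 6 even; l₃=2∈[2,4].
(2·3+1)(2·1+1)(2·2+1) = 105
Δ: 2! 4! 0! / 7! → 1/105
sum: t=1:−1/4 = -1/4
3j²(3 1 2; 0 0 0) = Δ·Π!·Σ² = 3/35  (sign -1)
sum: t=0:+1/48 = 1/48
3j²(3 1 2; -1 -1 2) = Δ·Π!·Σ² = 1/105  (sign +1)
combine: 4πI² = 105·3/35·1/105 = 3/35
take √, sign -1: I = -0.08258890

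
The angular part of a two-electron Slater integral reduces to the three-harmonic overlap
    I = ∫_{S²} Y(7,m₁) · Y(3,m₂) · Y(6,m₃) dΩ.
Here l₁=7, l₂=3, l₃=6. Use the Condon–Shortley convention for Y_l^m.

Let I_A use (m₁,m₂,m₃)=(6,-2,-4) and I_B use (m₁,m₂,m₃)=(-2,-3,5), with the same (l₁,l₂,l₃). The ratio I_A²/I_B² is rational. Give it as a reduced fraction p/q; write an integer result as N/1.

l's match ⇒ only the (l;m) 3-j factors differ between A and B.
A: triangle coeff Δ(7,3,6) = 1/2042040; Σ_t [0,1]: t=0:+1/8709120 t=1:−1/43545600 = 1/10886400; (3j)²=8/357 [(7 3 6; 6 -2 -4)], sign=+1
B: triangle coeff Δ(7,3,6) = 1/2042040; Σ_t [0,0]: t=0:+1/17418240 = 1/17418240; (3j)²=25/12376 [(7 3 6; -2 -3 5)], sign=-1
I_A²/I_B² = (8/357)/(25/12376) = 832/75

832/75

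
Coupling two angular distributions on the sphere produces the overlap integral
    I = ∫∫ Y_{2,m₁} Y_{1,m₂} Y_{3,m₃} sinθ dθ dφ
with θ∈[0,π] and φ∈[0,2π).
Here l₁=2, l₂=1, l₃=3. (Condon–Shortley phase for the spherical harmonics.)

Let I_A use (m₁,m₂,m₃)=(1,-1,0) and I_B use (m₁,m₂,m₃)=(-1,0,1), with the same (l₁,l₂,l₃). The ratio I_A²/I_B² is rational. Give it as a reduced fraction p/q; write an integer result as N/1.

Same 2,1,3: normalisation and zero-m 3j drop out of the ratio.
A: Δ: 0! 4! 2! / 7! → 1/105; sum: t=0:+1/12 = 1/12; 3j²(2 1 3; 1 -1 0) = Δ·Π!·Σ² = 1/35  (sign -1)
B: Δ: 0! 4! 2! / 7! → 1/105; sum: t=0:+1/6 = 1/6; 3j²(2 1 3; -1 0 1) = Δ·Π!·Σ² = 8/105  (sign +1)
I_A²/I_B² = (1/35)/(8/105) = 3/8

3/8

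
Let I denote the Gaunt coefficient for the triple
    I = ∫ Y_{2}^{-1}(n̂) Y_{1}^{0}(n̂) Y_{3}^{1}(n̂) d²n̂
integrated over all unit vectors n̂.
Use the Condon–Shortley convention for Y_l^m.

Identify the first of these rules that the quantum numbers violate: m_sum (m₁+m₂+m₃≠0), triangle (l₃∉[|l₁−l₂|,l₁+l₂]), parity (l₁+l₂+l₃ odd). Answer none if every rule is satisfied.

Σmᵢ = 0  ✓
l₃∈[|l₁−l₂|,l₁+l₂]=[1,3], have l₃=3  ✓
Σlᵢ = 6 ⇒ even  ✓

none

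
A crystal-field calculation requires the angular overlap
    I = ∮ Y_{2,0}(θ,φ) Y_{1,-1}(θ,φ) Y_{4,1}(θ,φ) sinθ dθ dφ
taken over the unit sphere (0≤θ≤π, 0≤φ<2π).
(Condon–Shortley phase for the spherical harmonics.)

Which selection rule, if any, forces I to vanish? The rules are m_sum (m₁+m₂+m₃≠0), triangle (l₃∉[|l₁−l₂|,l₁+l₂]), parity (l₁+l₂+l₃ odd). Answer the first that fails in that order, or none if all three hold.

m₁+m₂+m₃ = 0 − 1 + 1 = 0  ✓
triangle: |2−1|=1 ≤ l₃=4 ≤ 2+1=3  ✗
parity: l₁+l₂+l₃ = 7 is odd

triangle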